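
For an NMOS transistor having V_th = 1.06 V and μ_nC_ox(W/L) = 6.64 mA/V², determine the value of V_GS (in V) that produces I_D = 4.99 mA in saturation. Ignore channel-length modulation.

In saturation I_D = ½ k_n (V_GS − V_th)², so V_GS − V_th = √(2 I_D / k_n) = √(2 × 4.99 / 6.64) = 1.23 V.
V_GS = 1.06 + 1.23 = 2.29 V.

V_GS = 2.29 V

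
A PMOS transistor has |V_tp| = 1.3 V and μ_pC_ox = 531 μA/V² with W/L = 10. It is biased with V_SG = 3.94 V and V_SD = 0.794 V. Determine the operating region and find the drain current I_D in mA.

k_p = μ_pC_ox · (W/L) = 5.31 mA/V².
V_ov = V_SG − |V_tp| = 3.94 − 1.3 = 2.64 V.
Since V_SD = 0.794 V < V_ov = 2.64 V, the device is in the triode region.
I_D = k_p [V_ov · V_SD − ½ V_SD²] = 5.31 × [2.64 × 0.794 − 0.5 × 0.794²] = 9.46 mA.

Triode; I_D = 9.46 mA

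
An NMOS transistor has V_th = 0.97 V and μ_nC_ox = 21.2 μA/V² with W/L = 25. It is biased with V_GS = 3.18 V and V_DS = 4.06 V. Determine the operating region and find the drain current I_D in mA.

k_n = μ_nC_ox · (W/L) = 0.53 mA/V².
V_ov = V_GS − V_th = 3.18 − 0.97 = 2.21 V.
Since V_DS = 4.06 V ≥ V_ov = 2.21 V, the device is in saturation.
I_D = ½ k_n V_ov² = 0.5 × 0.53 × 2.21² = 1.29 mA.

Saturation; I_D = 1.29 mA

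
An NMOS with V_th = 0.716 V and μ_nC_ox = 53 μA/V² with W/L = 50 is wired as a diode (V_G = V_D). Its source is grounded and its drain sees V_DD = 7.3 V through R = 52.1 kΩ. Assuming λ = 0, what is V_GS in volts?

V_GS = 1.02 V

With gate tied to drain, V_GS = V_DS ≥ V_GS − V_th, so the device is in saturation.
k_n = μ_nC_ox · (W/L) = 2.65 mA/V².
KCL at the drain: ½ k_n (V_GS − V_th)² = (V_DD − V_GS)/R.
Let x = V_GS − 0.716. Then 69 x² + x − 6.584 = 0, giving x = 0.302 V (positive root), so V_GS = 1.02 V.
I_D = (V_DD − V_GS)/R = (7.3 − 1.02) / 52.1 = 0.121 mA.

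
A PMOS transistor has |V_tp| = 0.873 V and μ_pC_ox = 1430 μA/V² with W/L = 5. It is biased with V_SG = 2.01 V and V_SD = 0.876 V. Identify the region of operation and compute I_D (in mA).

Triode; I_D = 4.38 mA

k_p = μ_pC_ox · (W/L) = 7.15 mA/V².
V_ov = V_SG − |V_tp| = 2.01 − 0.873 = 1.14 V.
Since V_SD = 0.876 V < V_ov = 1.14 V, the device is in the triode region.
I_D = k_p [V_ov · V_SD − ½ V_SD²] = 7.15 × [1.14 × 0.876 − 0.5 × 0.876²] = 4.38 mA.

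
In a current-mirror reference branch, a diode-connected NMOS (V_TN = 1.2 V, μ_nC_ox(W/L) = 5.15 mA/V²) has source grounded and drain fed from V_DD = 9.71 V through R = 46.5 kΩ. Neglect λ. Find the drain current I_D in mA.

With gate tied to drain, V_GS = V_DS ≥ V_GS − V_TN, so the device is in saturation.
KCL at the drain: ½ k_n (V_GS − V_TN)² = (V_DD − V_GS)/R.
Let x = V_GS − 1.2. Then 120 x² + x − 8.51 = 0, giving x = 0.262 V (positive root), so V_GS = 1.46 V.
I_D = (V_DD − V_GS)/R = (9.71 − 1.46) / 46.5 = 0.177 mA.

I_D = 0.177 mA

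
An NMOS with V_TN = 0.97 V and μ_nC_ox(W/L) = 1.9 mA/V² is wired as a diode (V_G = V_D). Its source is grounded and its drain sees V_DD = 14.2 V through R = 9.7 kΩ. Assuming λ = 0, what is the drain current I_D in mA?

With gate tied to drain, V_GS = V_DS ≥ V_GS − V_TN, so the device is in saturation.
KCL at the drain: ½ k_n (V_GS − V_TN)² = (V_DD − V_GS)/R.
Let x = V_GS − 0.97. Then 9.21 x² + x − 13.23 = 0, giving x = 1.15 V (positive root), so V_GS = 2.12 V.
I_D = (V_DD − V_GS)/R = (14.2 − 2.12) / 9.7 = 1.25 mA.

I_D = 1.25 mA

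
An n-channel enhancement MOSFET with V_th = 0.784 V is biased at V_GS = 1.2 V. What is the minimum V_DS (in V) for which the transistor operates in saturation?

The boundary between triode and saturation is V_DS = V_GS − V_th = V_ov.
V_ov = 1.2 − 0.784 = 0.416 V.

V_DS,sat = 0.416 V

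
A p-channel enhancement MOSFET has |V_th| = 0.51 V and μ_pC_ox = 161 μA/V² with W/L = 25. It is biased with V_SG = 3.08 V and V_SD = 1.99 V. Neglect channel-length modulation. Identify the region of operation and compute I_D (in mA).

Triode; I_D = 12.6 mA

k_p = μ_pC_ox · (W/L) = 4.025 mA/V².
V_ov = V_SG − |V_th| = 3.08 − 0.51 = 2.57 V.
Since V_SD = 1.99 V < V_ov = 2.57 V, the device is in the triode region.
I_D = k_p [V_ov · V_SD − ½ V_SD²] = 4.025 × [2.57 × 1.99 − 0.5 × 1.99²] = 12.6 mA.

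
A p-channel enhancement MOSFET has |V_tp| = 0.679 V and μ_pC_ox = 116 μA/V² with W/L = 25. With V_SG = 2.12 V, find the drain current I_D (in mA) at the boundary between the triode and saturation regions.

At the boundary V_SD = V_ov = V_SG − |V_tp| = 2.12 − 0.679 = 1.44 V.
k_p = μ_pC_ox · (W/L) = 2.9 mA/V².
I_D = ½ k_p V_ov² = 0.5 × 2.9 × 1.44² = 3.01 mA.

I_D = 3.01 mA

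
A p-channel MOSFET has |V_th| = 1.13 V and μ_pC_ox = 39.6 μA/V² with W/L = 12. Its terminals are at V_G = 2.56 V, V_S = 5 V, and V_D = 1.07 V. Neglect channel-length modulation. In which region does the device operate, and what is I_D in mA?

V_SG = V_S − V_G = 5 − 2.56 = 2.44 V; V_SD = V_S − V_D = 5 − 1.07 = 3.93 V.
k_p = μ_pC_ox · (W/L) = 0.4752 mA/V².
V_ov = V_SG − |V_th| = 2.44 − 1.13 = 1.31 V.
Since V_SD = 3.93 V ≥ V_ov = 1.31 V, the device is in saturation.
I_D = ½ k_p V_ov² = 0.5 × 0.4752 × 1.31² = 0.408 mA.

Saturation; I_D = 0.408 mA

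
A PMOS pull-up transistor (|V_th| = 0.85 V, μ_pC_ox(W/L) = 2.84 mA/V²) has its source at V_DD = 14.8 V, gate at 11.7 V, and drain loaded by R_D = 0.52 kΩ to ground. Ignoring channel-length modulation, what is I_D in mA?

V_SG = V_DD − V_G = 14.8 − 11.7 = 3.1 V, so V_ov = 3.1 − 0.85 = 2.25 V.
Assume saturation: I_D = ½ k_p V_ov² = 0.5 × 2.84 × 2.25² = 7.19 mA, giving V_SD = V_DD − I_D R_D = 14.8 − 7.19 × 0.52 = 11.1 V.
V_SD = 11.1 V ≥ V_ov = 2.25 V, confirming saturation.

I_D = 7.19 mA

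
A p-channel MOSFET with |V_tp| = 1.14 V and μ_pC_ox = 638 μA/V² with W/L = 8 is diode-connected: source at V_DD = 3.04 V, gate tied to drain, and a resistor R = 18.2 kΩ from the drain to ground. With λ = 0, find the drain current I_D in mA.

With gate tied to drain, V_SG = V_SD ≥ V_SG − |V_tp|, so the device is in saturation.
k_p = μ_pC_ox · (W/L) = 5.104 mA/V².
KCL at the drain: ½ k_p (V_SG − |V_tp|)² = (V_DD − V_SG)/R.
Let x = V_SG − 1.14. Then 46.4 x² + x − 1.9 = 0, giving x = 0.192 V (positive root), so V_SG = 1.33 V.
I_D = (V_DD − V_SG)/R = (3.04 − 1.33) / 18.2 = 0.0939 mA.

I_D = 0.0939 mA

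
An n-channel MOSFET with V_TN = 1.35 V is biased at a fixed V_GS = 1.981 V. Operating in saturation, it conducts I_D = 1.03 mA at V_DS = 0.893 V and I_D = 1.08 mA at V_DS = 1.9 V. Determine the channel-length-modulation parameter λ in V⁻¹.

With V_GS fixed, I_D ∝ (1 + λ V_DS) in saturation, so I_D2/I_D1 = (1 + λ V_DS2)/(1 + λ V_DS1).
1.08/1.03 = 1.049 = (1 + 1.9 λ)/(1 + 0.893 λ).
Solving: λ (I_D1 V_DS2 − I_D2 V_DS1) = I_D2 − I_D1, so λ = (1.08 − 1.03) / (1.03 × 1.9 − 1.08 × 0.893) = 0.05 / 0.993 = 0.0504 V⁻¹.

λ = 0.0504 V⁻¹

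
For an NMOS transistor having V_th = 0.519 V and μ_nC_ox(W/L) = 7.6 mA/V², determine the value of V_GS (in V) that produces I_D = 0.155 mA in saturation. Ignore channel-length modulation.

In saturation I_D = ½ k_n (V_GS − V_th)², so V_GS − V_th = √(2 I_D / k_n) = √(2 × 0.155 / 7.6) = 0.202 V.
V_GS = 0.519 + 0.202 = 0.721 V.

V_GS = 0.721 V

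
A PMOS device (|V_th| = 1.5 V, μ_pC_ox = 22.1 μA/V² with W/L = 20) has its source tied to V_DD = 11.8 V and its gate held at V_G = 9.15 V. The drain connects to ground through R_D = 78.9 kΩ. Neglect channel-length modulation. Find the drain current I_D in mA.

I_D = 0.145 mA

V_SG = V_DD − V_G = 11.8 − 9.15 = 2.65 V, so V_ov = 2.65 − 1.5 = 1.15 V.
k_p = μ_pC_ox · (W/L) = 0.442 mA/V².
Assume saturation: I_D = ½ k_p V_ov² = 0.5 × 0.442 × 1.15² = 0.292 mA, giving V_SD = V_DD − I_D R_D = 11.8 − 0.292 × 78.9 = -11.3 V.
But -11.3 V < V_ov = 1.15 V, so the device is actually in triode.
In triode I_D = k_p[V_ov V_SD − ½ V_SD²] and I_D = (V_DD − V_SD)/R_D. Equating: 17.4 V_SD² − 41.1 V_SD + 11.8 = 0, giving V_SD = 0.335 V (the root below V_ov).
I_D = (11.8 − 0.335) / 78.9 = 0.145 mA.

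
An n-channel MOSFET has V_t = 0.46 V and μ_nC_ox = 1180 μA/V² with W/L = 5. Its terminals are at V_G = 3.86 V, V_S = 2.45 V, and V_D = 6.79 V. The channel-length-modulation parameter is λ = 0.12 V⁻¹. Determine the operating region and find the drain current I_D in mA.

Saturation; I_D = 4.05 mA

V_GS = V_G − V_S = 3.86 − 2.45 = 1.41 V; V_DS = V_D − V_S = 6.79 − 2.45 = 4.34 V.
k_n = μ_nC_ox · (W/L) = 5.9 mA/V².
V_ov = V_GS − V_t = 1.41 − 0.46 = 0.95 V.
Since V_DS = 4.34 V ≥ V_ov = 0.95 V, the device is in saturation.
I_D = ½ k_n V_ov² (1 + λ V_DS) = 0.5 × 5.9 × 0.95² × (1 + 0.12 × 4.34) = 4.05 mA.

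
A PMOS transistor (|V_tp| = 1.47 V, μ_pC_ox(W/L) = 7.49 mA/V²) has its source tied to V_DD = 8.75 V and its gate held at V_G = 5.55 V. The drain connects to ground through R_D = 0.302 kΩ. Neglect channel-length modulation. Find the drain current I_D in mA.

V_SG = V_DD − V_G = 8.75 − 5.55 = 3.2 V, so V_ov = 3.2 − 1.47 = 1.73 V.
Assume saturation: I_D = ½ k_p V_ov² = 0.5 × 7.49 × 1.73² = 11.2 mA, giving V_SD = V_DD − I_D R_D = 8.75 − 11.2 × 0.302 = 5.37 V.
V_SD = 5.37 V ≥ V_ov = 1.73 V, confirming saturation.

I_D = 11.2 mA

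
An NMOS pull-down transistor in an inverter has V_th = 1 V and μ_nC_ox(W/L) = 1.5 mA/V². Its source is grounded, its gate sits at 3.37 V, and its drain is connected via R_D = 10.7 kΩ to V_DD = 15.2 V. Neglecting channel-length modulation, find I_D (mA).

I_D = 1.38 mA

V_GS = V_G = 3.37 V, so V_ov = 3.37 − 1 = 2.37 V.
Assume saturation: I_D = ½ k_n V_ov² = 0.5 × 1.5 × 2.37² = 4.21 mA, giving V_DS = V_DD − I_D R_D = 15.2 − 4.21 × 10.7 = -29.9 V.
But -29.9 V < V_ov = 2.37 V, so the device is actually in triode.
In triode I_D = k_n[V_ov V_DS − ½ V_DS²] and I_D = (V_DD − V_DS)/R_D. Equating: 8.02 V_DS² − 39.04 V_DS + 15.2 = 0, giving V_DS = 0.427 V (the root below V_ov).
I_D = (15.2 − 0.427) / 10.7 = 1.38 mA.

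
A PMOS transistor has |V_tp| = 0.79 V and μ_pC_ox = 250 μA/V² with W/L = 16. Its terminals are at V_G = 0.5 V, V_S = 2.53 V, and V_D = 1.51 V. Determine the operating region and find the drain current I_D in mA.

Triode; I_D = 2.98 mA

V_SG = V_S − V_G = 2.53 − 0.5 = 2.03 V; V_SD = V_S − V_D = 2.53 − 1.51 = 1.02 V.
k_p = μ_pC_ox · (W/L) = 4 mA/V².
V_ov = V_SG − |V_tp| = 2.03 − 0.79 = 1.24 V.
Since V_SD = 1.02 V < V_ov = 1.24 V, the device is in the triode region.
I_D = k_p [V_ov · V_SD − ½ V_SD²] = 4 × [1.24 × 1.02 − 0.5 × 1.02²] = 2.98 mA.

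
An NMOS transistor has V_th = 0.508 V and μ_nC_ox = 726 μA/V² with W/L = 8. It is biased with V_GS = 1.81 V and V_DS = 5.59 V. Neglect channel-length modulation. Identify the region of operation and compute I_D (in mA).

k_n = μ_nC_ox · (W/L) = 5.808 mA/V².
V_ov = V_GS − V_th = 1.81 − 0.508 = 1.3 V.
Since V_DS = 5.59 V ≥ V_ov = 1.3 V, the device is in saturation.
I_D = ½ k_n V_ov² = 0.5 × 5.808 × 1.3² = 4.92 mA.

Saturation; I_D = 4.92 mA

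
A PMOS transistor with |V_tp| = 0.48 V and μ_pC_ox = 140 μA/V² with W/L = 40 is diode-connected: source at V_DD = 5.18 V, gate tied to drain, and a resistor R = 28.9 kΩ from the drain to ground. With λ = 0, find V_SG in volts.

With gate tied to drain, V_SG = V_SD ≥ V_SG − |V_tp|, so the device is in saturation.
k_p = μ_pC_ox · (W/L) = 5.6 mA/V².
KCL at the drain: ½ k_p (V_SG − |V_tp|)² = (V_DD − V_SG)/R.
Let x = V_SG − 0.48. Then 80.9 x² + x − 4.7 = 0, giving x = 0.235 V (positive root), so V_SG = 0.715 V.
I_D = (V_DD − V_SG)/R = (5.18 − 0.715) / 28.9 = 0.155 mA.

V_SG = 0.715 V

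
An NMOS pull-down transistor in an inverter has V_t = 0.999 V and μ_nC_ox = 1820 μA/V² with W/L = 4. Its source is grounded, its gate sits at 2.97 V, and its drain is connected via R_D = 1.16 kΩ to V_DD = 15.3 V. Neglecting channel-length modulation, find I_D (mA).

V_GS = V_G = 2.97 V, so V_ov = 2.97 − 0.999 = 1.97 V.
k_n = μ_nC_ox · (W/L) = 7.28 mA/V².
Assume saturation: I_D = ½ k_n V_ov² = 0.5 × 7.28 × 1.97² = 14.1 mA, giving V_DS = V_DD − I_D R_D = 15.3 − 14.1 × 1.16 = -1.1 V.
But -1.1 V < V_ov = 1.97 V, so the device is actually in triode.
In triode I_D = k_n[V_ov V_DS − ½ V_DS²] and I_D = (V_DD − V_DS)/R_D. Equating: 4.22 V_DS² − 17.64 V_DS + 15.3 = 0, giving V_DS = 1.23 V (the root below V_ov).
I_D = (15.3 − 1.23) / 1.16 = 12.1 mA.

I_D = 12.1 mA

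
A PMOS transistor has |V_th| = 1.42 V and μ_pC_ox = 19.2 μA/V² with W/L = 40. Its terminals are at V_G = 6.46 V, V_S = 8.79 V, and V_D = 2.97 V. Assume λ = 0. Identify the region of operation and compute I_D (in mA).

V_SG = V_S − V_G = 8.79 − 6.46 = 2.33 V; V_SD = V_S − V_D = 8.79 − 2.97 = 5.82 V.
k_p = μ_pC_ox · (W/L) = 0.768 mA/V².
V_ov = V_SG − |V_th| = 2.33 − 1.42 = 0.91 V.
Since V_SD = 5.82 V ≥ V_ov = 0.91 V, the device is in saturation.
I_D = ½ k_p V_ov² = 0.5 × 0.768 × 0.91² = 0.318 mA.

Saturation; I_D = 0.318 mA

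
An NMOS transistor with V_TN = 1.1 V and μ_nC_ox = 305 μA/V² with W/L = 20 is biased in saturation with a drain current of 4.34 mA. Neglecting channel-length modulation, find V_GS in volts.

V_GS = 2.29 V

k_n = μ_nC_ox · (W/L) = 6.1 mA/V².
In saturation I_D = ½ k_n (V_GS − V_TN)², so V_GS − V_TN = √(2 I_D / k_n) = √(2 × 4.34 / 6.1) = 1.19 V.
V_GS = 1.1 + 1.19 = 2.29 V.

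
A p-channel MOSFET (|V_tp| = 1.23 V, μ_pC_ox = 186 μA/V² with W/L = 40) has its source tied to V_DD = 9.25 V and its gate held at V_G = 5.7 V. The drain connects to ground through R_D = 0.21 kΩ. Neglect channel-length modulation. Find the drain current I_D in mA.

V_SG = V_DD − V_G = 9.25 − 5.7 = 3.55 V, so V_ov = 3.55 − 1.23 = 2.32 V.
k_p = μ_pC_ox · (W/L) = 7.44 mA/V².
Assume saturation: I_D = ½ k_p V_ov² = 0.5 × 7.44 × 2.32² = 20 mA, giving V_SD = V_DD − I_D R_D = 9.25 − 20 × 0.21 = 5.05 V.
V_SD = 5.05 V ≥ V_ov = 2.32 V, confirming saturation.

I_D = 20.0 mA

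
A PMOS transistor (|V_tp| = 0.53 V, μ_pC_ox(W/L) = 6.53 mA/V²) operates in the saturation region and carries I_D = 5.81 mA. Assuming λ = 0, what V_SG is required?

V_SG = 1.86 V

In saturation I_D = ½ k_p (V_SG − |V_tp|)², so V_SG − |V_tp| = √(2 I_D / k_p) = √(2 × 5.81 / 6.53) = 1.33 V.
V_SG = 0.53 + 1.33 = 1.86 V.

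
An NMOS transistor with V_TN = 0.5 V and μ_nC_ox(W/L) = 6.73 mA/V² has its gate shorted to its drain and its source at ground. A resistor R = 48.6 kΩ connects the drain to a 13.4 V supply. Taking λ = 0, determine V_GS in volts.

V_GS = 0.778 V

With gate tied to drain, V_GS = V_DS ≥ V_GS − V_TN, so the device is in saturation.
KCL at the drain: ½ k_n (V_GS − V_TN)² = (V_DD − V_GS)/R.
Let x = V_GS − 0.5. Then 164 x² + x − 12.9 = 0, giving x = 0.278 V (positive root), so V_GS = 0.778 V.
I_D = (V_DD − V_GS)/R = (13.4 − 0.778) / 48.6 = 0.26 mA.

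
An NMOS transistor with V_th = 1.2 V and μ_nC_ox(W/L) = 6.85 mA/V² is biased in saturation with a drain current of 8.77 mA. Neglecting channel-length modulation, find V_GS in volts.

In saturation I_D = ½ k_n (V_GS − V_th)², so V_GS − V_th = √(2 I_D / k_n) = √(2 × 8.77 / 6.85) = 1.6 V.
V_GS = 1.2 + 1.6 = 2.8 V.

V_GS = 2.80 V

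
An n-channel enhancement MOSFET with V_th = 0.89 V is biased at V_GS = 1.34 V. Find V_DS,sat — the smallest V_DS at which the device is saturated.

V_DS,sat = 0.450 V

The boundary between triode and saturation is V_DS = V_GS − V_th = V_ov.
V_ov = 1.34 − 0.89 = 0.45 V.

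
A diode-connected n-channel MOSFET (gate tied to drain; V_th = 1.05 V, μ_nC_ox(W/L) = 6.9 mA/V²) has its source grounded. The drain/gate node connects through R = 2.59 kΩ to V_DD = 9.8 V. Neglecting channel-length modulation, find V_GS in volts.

V_GS = 1.99 V

With gate tied to drain, V_GS = V_DS ≥ V_GS − V_th, so the device is in saturation.
KCL at the drain: ½ k_n (V_GS − V_th)² = (V_DD − V_GS)/R.
Let x = V_GS − 1.05. Then 8.94 x² + x − 8.75 = 0, giving x = 0.935 V (positive root), so V_GS = 1.99 V.
I_D = (V_DD − V_GS)/R = (9.8 − 1.99) / 2.59 = 3.02 mA.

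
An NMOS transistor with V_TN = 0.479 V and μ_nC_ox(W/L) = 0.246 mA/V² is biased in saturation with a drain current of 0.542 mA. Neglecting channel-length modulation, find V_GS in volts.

V_GS = 2.58 V

In saturation I_D = ½ k_n (V_GS − V_TN)², so V_GS − V_TN = √(2 I_D / k_n) = √(2 × 0.542 / 0.246) = 2.1 V.
V_GS = 0.479 + 2.1 = 2.58 V.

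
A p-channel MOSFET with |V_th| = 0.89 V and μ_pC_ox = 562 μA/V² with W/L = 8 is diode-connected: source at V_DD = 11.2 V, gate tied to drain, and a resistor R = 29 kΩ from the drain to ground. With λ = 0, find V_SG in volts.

V_SG = 1.28 V

With gate tied to drain, V_SG = V_SD ≥ V_SG − |V_th|, so the device is in saturation.
k_p = μ_pC_ox · (W/L) = 4.496 mA/V².
KCL at the drain: ½ k_p (V_SG − |V_th|)² = (V_DD − V_SG)/R.
Let x = V_SG − 0.89. Then 65.2 x² + x − 10.31 = 0, giving x = 0.39 V (positive root), so V_SG = 1.28 V.
I_D = (V_DD − V_SG)/R = (11.2 − 1.28) / 29 = 0.342 mA.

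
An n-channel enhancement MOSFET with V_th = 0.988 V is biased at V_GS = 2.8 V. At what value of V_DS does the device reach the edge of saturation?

The boundary between triode and saturation is V_DS = V_GS − V_th = V_ov.
V_ov = 2.8 − 0.988 = 1.81 V.

V_DS,sat = 1.81 V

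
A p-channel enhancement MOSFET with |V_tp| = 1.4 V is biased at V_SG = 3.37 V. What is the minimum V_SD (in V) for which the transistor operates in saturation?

V_SD,sat = 1.97 V

The boundary between triode and saturation is V_SD = V_SG − |V_tp| = V_ov.
V_ov = 3.37 − 1.4 = 1.97 V.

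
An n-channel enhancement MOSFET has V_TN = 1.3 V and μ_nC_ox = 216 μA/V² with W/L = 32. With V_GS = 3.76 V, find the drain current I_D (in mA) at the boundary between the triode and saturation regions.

I_D = 20.9 mA

At the boundary V_DS = V_ov = V_GS − V_TN = 3.76 − 1.3 = 2.46 V.
k_n = μ_nC_ox · (W/L) = 6.912 mA/V².
I_D = ½ k_n V_ov² = 0.5 × 6.912 × 2.46² = 20.9 mA.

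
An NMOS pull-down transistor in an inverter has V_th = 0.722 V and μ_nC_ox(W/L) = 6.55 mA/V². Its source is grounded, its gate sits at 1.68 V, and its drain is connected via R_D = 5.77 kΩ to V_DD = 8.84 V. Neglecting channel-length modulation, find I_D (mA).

I_D = 1.48 mA

V_GS = V_G = 1.68 V, so V_ov = 1.68 − 0.722 = 0.958 V.
Assume saturation: I_D = ½ k_n V_ov² = 0.5 × 6.55 × 0.958² = 3.01 mA, giving V_DS = V_DD − I_D R_D = 8.84 − 3.01 × 5.77 = -8.5 V.
But -8.5 V < V_ov = 0.958 V, so the device is actually in triode.
In triode I_D = k_n[V_ov V_DS − ½ V_DS²] and I_D = (V_DD − V_DS)/R_D. Equating: 18.9 V_DS² − 37.21 V_DS + 8.84 = 0, giving V_DS = 0.276 V (the root below V_ov).
I_D = (8.84 − 0.276) / 5.77 = 1.48 mA.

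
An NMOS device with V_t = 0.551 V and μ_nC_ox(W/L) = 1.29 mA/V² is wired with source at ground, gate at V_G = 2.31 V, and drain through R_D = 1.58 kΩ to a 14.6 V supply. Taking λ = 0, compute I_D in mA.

I_D = 2.00 mA

V_GS = V_G = 2.31 V, so V_ov = 2.31 − 0.551 = 1.76 V.
Assume saturation: I_D = ½ k_n V_ov² = 0.5 × 1.29 × 1.76² = 2 mA, giving V_DS = V_DD − I_D R_D = 14.6 − 2 × 1.58 = 11.4 V.
V_DS = 11.4 V ≥ V_ov = 1.76 V, confirming saturation.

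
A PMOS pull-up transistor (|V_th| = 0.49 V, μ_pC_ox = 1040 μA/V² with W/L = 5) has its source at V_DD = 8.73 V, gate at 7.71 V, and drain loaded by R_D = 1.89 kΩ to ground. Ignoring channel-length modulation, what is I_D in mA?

I_D = 0.730 mA

V_SG = V_DD − V_G = 8.73 − 7.71 = 1.02 V, so V_ov = 1.02 − 0.49 = 0.53 V.
k_p = μ_pC_ox · (W/L) = 5.2 mA/V².
Assume saturation: I_D = ½ k_p V_ov² = 0.5 × 5.2 × 0.53² = 0.73 mA, giving V_SD = V_DD − I_D R_D = 8.73 − 0.73 × 1.89 = 7.35 V.
V_SD = 7.35 V ≥ V_ov = 0.53 V, confirming saturation.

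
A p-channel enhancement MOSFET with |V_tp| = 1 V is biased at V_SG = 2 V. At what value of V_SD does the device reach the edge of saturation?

The boundary between triode and saturation is V_SD = V_SG − |V_tp| = V_ov.
V_ov = 2 − 1 = 1 V.

V_SD,sat = 1.00 V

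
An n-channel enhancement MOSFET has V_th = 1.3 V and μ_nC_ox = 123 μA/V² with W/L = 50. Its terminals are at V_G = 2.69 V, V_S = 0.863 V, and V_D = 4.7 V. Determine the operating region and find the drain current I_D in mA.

V_GS = V_G − V_S = 2.69 − 0.863 = 1.83 V; V_DS = V_D − V_S = 4.7 − 0.863 = 3.84 V.
k_n = μ_nC_ox · (W/L) = 6.15 mA/V².
V_ov = V_GS − V_th = 1.83 − 1.3 = 0.527 V.
Since V_DS = 3.84 V ≥ V_ov = 0.527 V, the device is in saturation.
I_D = ½ k_n V_ov² = 0.5 × 6.15 × 0.527² = 0.854 mA.

Saturation; I_D = 0.854 mA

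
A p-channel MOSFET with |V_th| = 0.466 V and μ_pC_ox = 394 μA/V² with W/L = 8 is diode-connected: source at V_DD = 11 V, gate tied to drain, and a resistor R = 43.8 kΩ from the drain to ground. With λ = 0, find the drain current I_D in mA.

With gate tied to drain, V_SG = V_SD ≥ V_SG − |V_th|, so the device is in saturation.
k_p = μ_pC_ox · (W/L) = 3.152 mA/V².
KCL at the drain: ½ k_p (V_SG − |V_th|)² = (V_DD − V_SG)/R.
Let x = V_SG − 0.466. Then 69 x² + x − 10.53 = 0, giving x = 0.383 V (positive root), so V_SG = 0.849 V.
I_D = (V_DD − V_SG)/R = (11 − 0.849) / 43.8 = 0.232 mA.

I_D = 0.232 mA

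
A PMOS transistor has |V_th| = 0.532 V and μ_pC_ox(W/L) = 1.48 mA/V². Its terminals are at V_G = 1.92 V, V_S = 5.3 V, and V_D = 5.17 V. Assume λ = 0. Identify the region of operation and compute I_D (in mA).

V_SG = V_S − V_G = 5.3 − 1.92 = 3.38 V; V_SD = V_S − V_D = 5.3 − 5.17 = 0.13 V.
V_ov = V_SG − |V_th| = 3.38 − 0.532 = 2.85 V.
Since V_SD = 0.13 V < V_ov = 2.85 V, the device is in the triode region.
I_D = k_p [V_ov · V_SD − ½ V_SD²] = 1.48 × [2.85 × 0.13 − 0.5 × 0.13²] = 0.535 mA.

Triode; I_D = 0.535 mA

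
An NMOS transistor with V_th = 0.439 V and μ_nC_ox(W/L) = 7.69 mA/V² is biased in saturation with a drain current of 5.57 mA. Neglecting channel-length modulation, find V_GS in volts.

V_GS = 1.64 V

In saturation I_D = ½ k_n (V_GS − V_th)², so V_GS − V_th = √(2 I_D / k_n) = √(2 × 5.57 / 7.69) = 1.2 V.
V_GS = 0.439 + 1.2 = 1.64 V.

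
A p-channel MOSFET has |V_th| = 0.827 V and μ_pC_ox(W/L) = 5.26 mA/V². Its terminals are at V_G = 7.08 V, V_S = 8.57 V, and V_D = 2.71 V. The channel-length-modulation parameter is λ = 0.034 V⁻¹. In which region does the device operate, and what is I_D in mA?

V_SG = V_S − V_G = 8.57 − 7.08 = 1.49 V; V_SD = V_S − V_D = 8.57 − 2.71 = 5.86 V.
V_ov = V_SG − |V_th| = 1.49 − 0.827 = 0.663 V.
Since V_SD = 5.86 V ≥ V_ov = 0.663 V, the device is in saturation.
I_D = ½ k_p V_ov² (1 + λ V_SD) = 0.5 × 5.26 × 0.663² × (1 + 0.034 × 5.86) = 1.39 mA.

Saturation; I_D = 1.39 mA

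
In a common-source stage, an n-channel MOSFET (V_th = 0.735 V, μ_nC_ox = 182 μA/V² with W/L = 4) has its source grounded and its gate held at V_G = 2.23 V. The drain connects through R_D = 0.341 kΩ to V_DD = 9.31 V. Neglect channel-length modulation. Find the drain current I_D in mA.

I_D = 0.814 mA

V_GS = V_G = 2.23 V, so V_ov = 2.23 − 0.735 = 1.5 V.
k_n = μ_nC_ox · (W/L) = 0.728 mA/V².
Assume saturation: I_D = ½ k_n V_ov² = 0.5 × 0.728 × 1.5² = 0.814 mA, giving V_DS = V_DD − I_D R_D = 9.31 − 0.814 × 0.341 = 9.03 V.
V_DS = 9.03 V ≥ V_ov = 1.5 V, confirming saturation.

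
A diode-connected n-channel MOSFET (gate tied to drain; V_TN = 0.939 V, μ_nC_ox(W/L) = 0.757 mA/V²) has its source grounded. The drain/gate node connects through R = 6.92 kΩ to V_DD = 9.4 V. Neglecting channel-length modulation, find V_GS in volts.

V_GS = 2.56 V

With gate tied to drain, V_GS = V_DS ≥ V_GS − V_TN, so the device is in saturation.
KCL at the drain: ½ k_n (V_GS − V_TN)² = (V_DD − V_GS)/R.
Let x = V_GS − 0.939. Then 2.62 x² + x − 8.461 = 0, giving x = 1.62 V (positive root), so V_GS = 2.56 V.
I_D = (V_DD − V_GS)/R = (9.4 − 2.56) / 6.92 = 0.989 mA.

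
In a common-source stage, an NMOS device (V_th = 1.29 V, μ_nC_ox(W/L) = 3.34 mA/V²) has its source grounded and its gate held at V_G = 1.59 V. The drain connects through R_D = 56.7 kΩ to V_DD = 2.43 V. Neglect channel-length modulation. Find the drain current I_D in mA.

I_D = 0.0421 mA

V_GS = V_G = 1.59 V, so V_ov = 1.59 − 1.29 = 0.3 V.
Assume saturation: I_D = ½ k_n V_ov² = 0.5 × 3.34 × 0.3² = 0.15 mA, giving V_DS = V_DD − I_D R_D = 2.43 − 0.15 × 56.7 = -6.09 V.
But -6.09 V < V_ov = 0.3 V, so the device is actually in triode.
In triode I_D = k_n[V_ov V_DS − ½ V_DS²] and I_D = (V_DD − V_DS)/R_D. Equating: 94.7 V_DS² − 57.81 V_DS + 2.43 = 0, giving V_DS = 0.0454 V (the root below V_ov).
I_D = (2.43 − 0.0454) / 56.7 = 0.0421 mA.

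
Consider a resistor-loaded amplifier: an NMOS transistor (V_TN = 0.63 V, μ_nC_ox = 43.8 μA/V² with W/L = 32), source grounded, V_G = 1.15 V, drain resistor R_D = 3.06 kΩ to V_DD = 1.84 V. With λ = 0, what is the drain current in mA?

I_D = 0.189 mA

V_GS = V_G = 1.15 V, so V_ov = 1.15 − 0.63 = 0.52 V.
k_n = μ_nC_ox · (W/L) = 1.402 mA/V².
Assume saturation: I_D = ½ k_n V_ov² = 0.5 × 1.402 × 0.52² = 0.189 mA, giving V_DS = V_DD − I_D R_D = 1.84 − 0.189 × 3.06 = 1.26 V.
V_DS = 1.26 V ≥ V_ov = 0.52 V, confirming saturation.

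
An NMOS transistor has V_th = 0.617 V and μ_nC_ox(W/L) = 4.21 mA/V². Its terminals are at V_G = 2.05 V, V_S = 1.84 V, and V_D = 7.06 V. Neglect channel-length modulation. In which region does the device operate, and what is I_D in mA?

Cutoff; I_D = 0 mA

V_GS = V_G − V_S = 2.05 − 1.84 = 0.21 V; V_DS = V_D − V_S = 7.06 − 1.84 = 5.22 V.
V_GS = 0.21 V < V_th = 0.617 V, so the transistor is in cutoff.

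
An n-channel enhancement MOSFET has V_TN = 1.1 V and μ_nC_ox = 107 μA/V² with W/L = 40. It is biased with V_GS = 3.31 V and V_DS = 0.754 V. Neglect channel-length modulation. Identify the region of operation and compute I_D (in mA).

Triode; I_D = 5.92 mA

k_n = μ_nC_ox · (W/L) = 4.28 mA/V².
V_ov = V_GS − V_TN = 3.31 − 1.1 = 2.21 V.
Since V_DS = 0.754 V < V_ov = 2.21 V, the device is in the triode region.
I_D = k_n [V_ov · V_DS − ½ V_DS²] = 4.28 × [2.21 × 0.754 − 0.5 × 0.754²] = 5.92 mA.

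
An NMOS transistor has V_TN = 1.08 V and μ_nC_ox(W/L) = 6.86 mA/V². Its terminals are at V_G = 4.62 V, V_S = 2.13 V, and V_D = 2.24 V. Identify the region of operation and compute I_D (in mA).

V_GS = V_G − V_S = 4.62 − 2.13 = 2.49 V; V_DS = V_D − V_S = 2.24 − 2.13 = 0.11 V.
V_ov = V_GS − V_TN = 2.49 − 1.08 = 1.41 V.
Since V_DS = 0.11 V < V_ov = 1.41 V, the device is in the triode region.
I_D = k_n [V_ov · V_DS − ½ V_DS²] = 6.86 × [1.41 × 0.11 − 0.5 × 0.11²] = 1.02 mA.

Triode; I_D = 1.02 mA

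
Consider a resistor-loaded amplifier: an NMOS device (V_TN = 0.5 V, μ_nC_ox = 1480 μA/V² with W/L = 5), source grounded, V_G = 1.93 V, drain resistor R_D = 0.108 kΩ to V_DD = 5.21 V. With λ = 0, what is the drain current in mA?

I_D = 7.57 mA

V_GS = V_G = 1.93 V, so V_ov = 1.93 − 0.5 = 1.43 V.
k_n = μ_nC_ox · (W/L) = 7.4 mA/V².
Assume saturation: I_D = ½ k_n V_ov² = 0.5 × 7.4 × 1.43² = 7.57 mA, giving V_DS = V_DD − I_D R_D = 5.21 − 7.57 × 0.108 = 4.39 V.
V_DS = 4.39 V ≥ V_ov = 1.43 V, confirming saturation.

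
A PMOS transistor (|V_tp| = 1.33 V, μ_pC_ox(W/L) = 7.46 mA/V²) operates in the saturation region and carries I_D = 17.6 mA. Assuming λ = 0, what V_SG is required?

In saturation I_D = ½ k_p (V_SG − |V_tp|)², so V_SG − |V_tp| = √(2 I_D / k_p) = √(2 × 17.6 / 7.46) = 2.17 V.
V_SG = 1.33 + 2.17 = 3.5 V.

V_SG = 3.50 V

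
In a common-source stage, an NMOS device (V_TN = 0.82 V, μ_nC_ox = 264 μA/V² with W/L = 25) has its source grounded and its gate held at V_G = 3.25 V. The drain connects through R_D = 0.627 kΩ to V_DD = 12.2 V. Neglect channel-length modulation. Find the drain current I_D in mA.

V_GS = V_G = 3.25 V, so V_ov = 3.25 − 0.82 = 2.43 V.
k_n = μ_nC_ox · (W/L) = 6.6 mA/V².
Assume saturation: I_D = ½ k_n V_ov² = 0.5 × 6.6 × 2.43² = 19.5 mA, giving V_DS = V_DD − I_D R_D = 12.2 − 19.5 × 0.627 = -0.0178 V.
But -0.0178 V < V_ov = 2.43 V, so the device is actually in triode.
In triode I_D = k_n[V_ov V_DS − ½ V_DS²] and I_D = (V_DD − V_DS)/R_D. Equating: 2.07 V_DS² − 11.06 V_DS + 12.2 = 0, giving V_DS = 1.56 V (the root below V_ov).
I_D = (12.2 − 1.56) / 0.627 = 17 mA.

I_D = 17.0 mA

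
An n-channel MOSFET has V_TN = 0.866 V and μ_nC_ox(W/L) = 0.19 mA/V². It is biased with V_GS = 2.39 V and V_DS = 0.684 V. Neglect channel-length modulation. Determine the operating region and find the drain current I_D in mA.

Triode; I_D = 0.154 mA

V_ov = V_GS − V_TN = 2.39 − 0.866 = 1.52 V.
Since V_DS = 0.684 V < V_ov = 1.52 V, the device is in the triode region.
I_D = k_n [V_ov · V_DS − ½ V_DS²] = 0.19 × [1.52 × 0.684 − 0.5 × 0.684²] = 0.154 mA.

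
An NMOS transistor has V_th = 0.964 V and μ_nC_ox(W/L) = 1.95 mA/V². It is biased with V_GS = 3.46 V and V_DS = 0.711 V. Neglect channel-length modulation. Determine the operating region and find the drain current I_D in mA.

V_ov = V_GS − V_th = 3.46 − 0.964 = 2.5 V.
Since V_DS = 0.711 V < V_ov = 2.5 V, the device is in the triode region.
I_D = k_n [V_ov · V_DS − ½ V_DS²] = 1.95 × [2.5 × 0.711 − 0.5 × 0.711²] = 2.97 mA.

Triode; I_D = 2.97 mA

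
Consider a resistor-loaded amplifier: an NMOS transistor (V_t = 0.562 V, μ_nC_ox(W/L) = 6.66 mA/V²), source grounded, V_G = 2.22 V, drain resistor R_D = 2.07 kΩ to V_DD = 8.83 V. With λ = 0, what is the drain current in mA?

I_D = 4.06 mA

V_GS = V_G = 2.22 V, so V_ov = 2.22 − 0.562 = 1.66 V.
Assume saturation: I_D = ½ k_n V_ov² = 0.5 × 6.66 × 1.66² = 9.15 mA, giving V_DS = V_DD − I_D R_D = 8.83 − 9.15 × 2.07 = -10.1 V.
But -10.1 V < V_ov = 1.66 V, so the device is actually in triode.
In triode I_D = k_n[V_ov V_DS − ½ V_DS²] and I_D = (V_DD − V_DS)/R_D. Equating: 6.89 V_DS² − 23.86 V_DS + 8.83 = 0, giving V_DS = 0.421 V (the root below V_ov).
I_D = (8.83 − 0.421) / 2.07 = 4.06 mA.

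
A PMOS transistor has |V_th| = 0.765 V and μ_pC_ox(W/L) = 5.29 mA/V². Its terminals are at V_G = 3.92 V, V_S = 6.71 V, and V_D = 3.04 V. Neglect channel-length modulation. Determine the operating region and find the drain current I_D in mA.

V_SG = V_S − V_G = 6.71 − 3.92 = 2.79 V; V_SD = V_S − V_D = 6.71 − 3.04 = 3.67 V.
V_ov = V_SG − |V_th| = 2.79 − 0.765 = 2.02 V.
Since V_SD = 3.67 V ≥ V_ov = 2.02 V, the device is in saturation.
I_D = ½ k_p V_ov² = 0.5 × 5.29 × 2.02² = 10.8 mA.

Saturation; I_D = 10.8 mA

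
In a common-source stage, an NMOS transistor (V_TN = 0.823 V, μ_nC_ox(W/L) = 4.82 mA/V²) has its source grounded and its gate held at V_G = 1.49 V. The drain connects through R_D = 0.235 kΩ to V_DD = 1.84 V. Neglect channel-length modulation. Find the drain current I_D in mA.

V_GS = V_G = 1.49 V, so V_ov = 1.49 − 0.823 = 0.667 V.
Assume saturation: I_D = ½ k_n V_ov² = 0.5 × 4.82 × 0.667² = 1.07 mA, giving V_DS = V_DD − I_D R_D = 1.84 − 1.07 × 0.235 = 1.59 V.
V_DS = 1.59 V ≥ V_ov = 0.667 V, confirming saturation.

I_D = 1.07 mA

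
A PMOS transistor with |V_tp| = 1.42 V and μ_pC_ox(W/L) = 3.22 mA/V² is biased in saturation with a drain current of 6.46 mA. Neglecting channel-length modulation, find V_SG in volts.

In saturation I_D = ½ k_p (V_SG − |V_tp|)², so V_SG − |V_tp| = √(2 I_D / k_p) = √(2 × 6.46 / 3.22) = 2 V.
V_SG = 1.42 + 2 = 3.42 V.

V_SG = 3.42 V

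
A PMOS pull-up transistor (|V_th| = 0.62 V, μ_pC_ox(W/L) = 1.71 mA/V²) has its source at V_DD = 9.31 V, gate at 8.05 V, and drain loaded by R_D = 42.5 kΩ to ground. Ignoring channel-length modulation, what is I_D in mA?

I_D = 0.213 mA

V_SG = V_DD − V_G = 9.31 − 8.05 = 1.26 V, so V_ov = 1.26 − 0.62 = 0.64 V.
Assume saturation: I_D = ½ k_p V_ov² = 0.5 × 1.71 × 0.64² = 0.35 mA, giving V_SD = V_DD − I_D R_D = 9.31 − 0.35 × 42.5 = -5.57 V.
But -5.57 V < V_ov = 0.64 V, so the device is actually in triode.
In triode I_D = k_p[V_ov V_SD − ½ V_SD²] and I_D = (V_DD − V_SD)/R_D. Equating: 36.3 V_SD² − 47.51 V_SD + 9.31 = 0, giving V_SD = 0.24 V (the root below V_ov).
I_D = (9.31 − 0.24) / 42.5 = 0.213 mA.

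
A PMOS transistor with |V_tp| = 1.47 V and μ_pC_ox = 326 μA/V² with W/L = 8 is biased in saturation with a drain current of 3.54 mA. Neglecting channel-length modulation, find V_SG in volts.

k_p = μ_pC_ox · (W/L) = 2.608 mA/V².
In saturation I_D = ½ k_p (V_SG − |V_tp|)², so V_SG − |V_tp| = √(2 I_D / k_p) = √(2 × 3.54 / 2.608) = 1.65 V.
V_SG = 1.47 + 1.65 = 3.12 V.

V_SG = 3.12 V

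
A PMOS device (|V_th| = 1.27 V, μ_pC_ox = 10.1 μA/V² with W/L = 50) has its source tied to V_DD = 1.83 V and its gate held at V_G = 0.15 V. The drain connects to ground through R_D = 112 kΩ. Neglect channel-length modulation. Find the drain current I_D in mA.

V_SG = V_DD − V_G = 1.83 − 0.15 = 1.68 V, so V_ov = 1.68 − 1.27 = 0.41 V.
k_p = μ_pC_ox · (W/L) = 0.505 mA/V².
Assume saturation: I_D = ½ k_p V_ov² = 0.5 × 0.505 × 0.41² = 0.0424 mA, giving V_SD = V_DD − I_D R_D = 1.83 − 0.0424 × 112 = -2.92 V.
But -2.92 V < V_ov = 0.41 V, so the device is actually in triode.
In triode I_D = k_p[V_ov V_SD − ½ V_SD²] and I_D = (V_DD − V_SD)/R_D. Equating: 28.3 V_SD² − 24.19 V_SD + 1.83 = 0, giving V_SD = 0.0839 V (the root below V_ov).
I_D = (1.83 − 0.0839) / 112 = 0.0156 mA.

I_D = 0.0156 mA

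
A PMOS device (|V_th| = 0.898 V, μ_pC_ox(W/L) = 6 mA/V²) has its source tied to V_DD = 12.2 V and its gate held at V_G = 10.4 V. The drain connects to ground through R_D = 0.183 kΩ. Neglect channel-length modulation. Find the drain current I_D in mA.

V_SG = V_DD − V_G = 12.2 − 10.4 = 1.8 V, so V_ov = 1.8 − 0.898 = 0.902 V.
Assume saturation: I_D = ½ k_p V_ov² = 0.5 × 6 × 0.902² = 2.44 mA, giving V_SD = V_DD − I_D R_D = 12.2 − 2.44 × 0.183 = 11.8 V.
V_SD = 11.8 V ≥ V_ov = 0.902 V, confirming saturation.

I_D = 2.44 mA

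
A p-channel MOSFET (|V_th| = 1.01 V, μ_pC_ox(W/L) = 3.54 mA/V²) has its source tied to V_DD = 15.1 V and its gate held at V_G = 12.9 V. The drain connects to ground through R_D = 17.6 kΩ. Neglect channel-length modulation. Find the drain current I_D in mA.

V_SG = V_DD − V_G = 15.1 − 12.9 = 2.2 V, so V_ov = 2.2 − 1.01 = 1.19 V.
Assume saturation: I_D = ½ k_p V_ov² = 0.5 × 3.54 × 1.19² = 2.51 mA, giving V_SD = V_DD − I_D R_D = 15.1 − 2.51 × 17.6 = -29 V.
But -29 V < V_ov = 1.19 V, so the device is actually in triode.
In triode I_D = k_p[V_ov V_SD − ½ V_SD²] and I_D = (V_DD − V_SD)/R_D. Equating: 31.2 V_SD² − 75.14 V_SD + 15.1 = 0, giving V_SD = 0.221 V (the root below V_ov).
I_D = (15.1 − 0.221) / 17.6 = 0.845 mA.

I_D = 0.845 mA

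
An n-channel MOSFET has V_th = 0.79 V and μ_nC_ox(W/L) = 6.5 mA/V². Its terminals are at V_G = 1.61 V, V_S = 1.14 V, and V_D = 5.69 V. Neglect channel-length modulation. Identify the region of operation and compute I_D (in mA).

V_GS = V_G − V_S = 1.61 − 1.14 = 0.47 V; V_DS = V_D − V_S = 5.69 − 1.14 = 4.55 V.
V_GS = 0.47 V < V_th = 0.79 V, so the transistor is in cutoff.

Cutoff; I_D = 0 mA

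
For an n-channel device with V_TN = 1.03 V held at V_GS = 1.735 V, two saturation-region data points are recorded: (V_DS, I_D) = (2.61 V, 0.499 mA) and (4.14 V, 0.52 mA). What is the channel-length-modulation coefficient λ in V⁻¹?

With V_GS fixed, I_D ∝ (1 + λ V_DS) in saturation, so I_D2/I_D1 = (1 + λ V_DS2)/(1 + λ V_DS1).
0.52/0.499 = 1.042 = (1 + 4.14 λ)/(1 + 2.61 λ).
Solving: λ (I_D1 V_DS2 − I_D2 V_DS1) = I_D2 − I_D1, so λ = (0.52 − 0.499) / (0.499 × 4.14 − 0.52 × 2.61) = 0.021 / 0.709 = 0.0296 V⁻¹.

λ = 0.0296 V⁻¹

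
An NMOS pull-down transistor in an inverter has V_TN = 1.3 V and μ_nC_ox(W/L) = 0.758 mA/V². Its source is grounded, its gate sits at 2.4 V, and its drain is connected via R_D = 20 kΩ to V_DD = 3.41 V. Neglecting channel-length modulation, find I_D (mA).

I_D = 0.160 mA

V_GS = V_G = 2.4 V, so V_ov = 2.4 − 1.3 = 1.1 V.
Assume saturation: I_D = ½ k_n V_ov² = 0.5 × 0.758 × 1.1² = 0.459 mA, giving V_DS = V_DD − I_D R_D = 3.41 − 0.459 × 20 = -5.76 V.
But -5.76 V < V_ov = 1.1 V, so the device is actually in triode.
In triode I_D = k_n[V_ov V_DS − ½ V_DS²] and I_D = (V_DD − V_DS)/R_D. Equating: 7.58 V_DS² − 17.68 V_DS + 3.41 = 0, giving V_DS = 0.212 V (the root below V_ov).
I_D = (3.41 − 0.212) / 20 = 0.16 mA.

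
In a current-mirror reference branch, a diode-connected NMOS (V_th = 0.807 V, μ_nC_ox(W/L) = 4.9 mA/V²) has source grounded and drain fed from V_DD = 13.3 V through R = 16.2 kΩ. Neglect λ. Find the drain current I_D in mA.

With gate tied to drain, V_GS = V_DS ≥ V_GS − V_th, so the device is in saturation.
KCL at the drain: ½ k_n (V_GS − V_th)² = (V_DD − V_GS)/R.
Let x = V_GS − 0.807. Then 39.7 x² + x − 12.49 = 0, giving x = 0.549 V (positive root), so V_GS = 1.36 V.
I_D = (V_DD − V_GS)/R = (13.3 − 1.36) / 16.2 = 0.737 mA.

I_D = 0.737 mA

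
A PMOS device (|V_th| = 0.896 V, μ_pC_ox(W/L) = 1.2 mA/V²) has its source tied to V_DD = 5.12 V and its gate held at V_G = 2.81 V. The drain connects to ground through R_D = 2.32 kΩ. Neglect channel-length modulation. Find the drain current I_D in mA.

I_D = 1.20 mA

V_SG = V_DD − V_G = 5.12 − 2.81 = 2.31 V, so V_ov = 2.31 − 0.896 = 1.41 V.
Assume saturation: I_D = ½ k_p V_ov² = 0.5 × 1.2 × 1.41² = 1.2 mA, giving V_SD = V_DD − I_D R_D = 5.12 − 1.2 × 2.32 = 2.34 V.
V_SD = 2.34 V ≥ V_ov = 1.41 V, confirming saturation.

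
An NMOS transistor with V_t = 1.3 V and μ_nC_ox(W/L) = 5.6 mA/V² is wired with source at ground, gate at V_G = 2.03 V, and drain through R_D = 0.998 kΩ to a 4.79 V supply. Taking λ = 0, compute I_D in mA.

I_D = 1.49 mA

V_GS = V_G = 2.03 V, so V_ov = 2.03 − 1.3 = 0.73 V.
Assume saturation: I_D = ½ k_n V_ov² = 0.5 × 5.6 × 0.73² = 1.49 mA, giving V_DS = V_DD − I_D R_D = 4.79 − 1.49 × 0.998 = 3.3 V.
V_DS = 3.3 V ≥ V_ov = 0.73 V, confirming saturation.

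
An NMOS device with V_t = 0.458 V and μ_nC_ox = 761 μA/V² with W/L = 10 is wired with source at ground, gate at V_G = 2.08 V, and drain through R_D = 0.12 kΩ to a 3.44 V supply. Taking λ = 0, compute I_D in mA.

I_D = 10.0 mA

V_GS = V_G = 2.08 V, so V_ov = 2.08 − 0.458 = 1.62 V.
k_n = μ_nC_ox · (W/L) = 7.61 mA/V².
Assume saturation: I_D = ½ k_n V_ov² = 0.5 × 7.61 × 1.62² = 10 mA, giving V_DS = V_DD − I_D R_D = 3.44 − 10 × 0.12 = 2.24 V.
V_DS = 2.24 V ≥ V_ov = 1.62 V, confirming saturation.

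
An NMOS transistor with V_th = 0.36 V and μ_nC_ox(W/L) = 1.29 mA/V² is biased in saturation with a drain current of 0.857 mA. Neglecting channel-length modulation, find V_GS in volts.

In saturation I_D = ½ k_n (V_GS − V_th)², so V_GS − V_th = √(2 I_D / k_n) = √(2 × 0.857 / 1.29) = 1.15 V.
V_GS = 0.36 + 1.15 = 1.51 V.

V_GS = 1.51 V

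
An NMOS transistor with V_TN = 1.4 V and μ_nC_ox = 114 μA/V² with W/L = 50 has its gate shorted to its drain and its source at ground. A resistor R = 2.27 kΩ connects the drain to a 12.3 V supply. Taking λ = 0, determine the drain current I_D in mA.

With gate tied to drain, V_GS = V_DS ≥ V_GS − V_TN, so the device is in saturation.
k_n = μ_nC_ox · (W/L) = 5.7 mA/V².
KCL at the drain: ½ k_n (V_GS − V_TN)² = (V_DD − V_GS)/R.
Let x = V_GS − 1.4. Then 6.47 x² + x − 10.9 = 0, giving x = 1.22 V (positive root), so V_GS = 2.62 V.
I_D = (V_DD − V_GS)/R = (12.3 − 2.62) / 2.27 = 4.26 mA.

I_D = 4.26 mA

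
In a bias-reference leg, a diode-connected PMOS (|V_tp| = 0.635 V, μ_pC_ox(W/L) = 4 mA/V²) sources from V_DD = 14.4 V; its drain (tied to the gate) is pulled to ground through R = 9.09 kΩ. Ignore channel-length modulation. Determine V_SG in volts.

With gate tied to drain, V_SG = V_SD ≥ V_SG − |V_tp|, so the device is in saturation.
KCL at the drain: ½ k_p (V_SG − |V_tp|)² = (V_DD − V_SG)/R.
Let x = V_SG − 0.635. Then 18.2 x² + x − 13.77 = 0, giving x = 0.843 V (positive root), so V_SG = 1.48 V.
I_D = (V_DD − V_SG)/R = (14.4 − 1.48) / 9.09 = 1.42 mA.

V_SG = 1.48 V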